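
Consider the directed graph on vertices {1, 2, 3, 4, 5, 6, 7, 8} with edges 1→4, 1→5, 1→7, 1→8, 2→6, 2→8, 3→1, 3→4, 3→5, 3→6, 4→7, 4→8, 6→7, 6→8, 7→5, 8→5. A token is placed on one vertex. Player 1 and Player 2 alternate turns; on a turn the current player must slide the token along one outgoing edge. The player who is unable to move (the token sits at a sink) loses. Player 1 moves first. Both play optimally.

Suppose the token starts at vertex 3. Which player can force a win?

Player 1 wins.

Classify positions by backward induction: terminal positions (no move available) are L. From any other position, the mover wins iff some move reaches an L.
Every edge goes from a vertex to one that appears earlier in the order 5, 7, 8, 4, 6, 1, 2, 3, so processing vertices in that order labels each vertex after all of its successors.
5: no outgoing edge → L
7: can move to 5, which is L ⇒ W
8: can move to 5, which is L ⇒ W
4: moves to 8(W), 7(W); every one is W ⇒ L
6: moves to 8(W), 7(W); every one is W ⇒ L
1: can move to 4, which is L ⇒ W
2: can move to 6, which is L ⇒ W
3: can move to 6, which is L ⇒ W
The starting position 3 is W: Player 1 should move to 6, handing over an L position.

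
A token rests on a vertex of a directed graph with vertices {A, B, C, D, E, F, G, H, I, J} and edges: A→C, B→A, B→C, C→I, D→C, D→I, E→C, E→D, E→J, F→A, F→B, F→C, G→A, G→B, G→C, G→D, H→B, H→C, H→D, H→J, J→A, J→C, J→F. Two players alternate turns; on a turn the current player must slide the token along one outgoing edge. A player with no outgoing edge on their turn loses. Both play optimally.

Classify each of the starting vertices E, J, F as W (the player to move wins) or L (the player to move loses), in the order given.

E: L, J: W, F: W

Positions with no move are L. A position that does have a move is losing for the player to move precisely when every available move leads to a winning position for the opponent. Fill in the labels:
Every edge goes from a vertex to one that appears earlier in the order I, C, A, D, B, G, F, J, H, E, so processing vertices in that order labels each vertex after all of its successors.
I: no outgoing edge → L
C: W (go to I, an L position)
A: L (sole option C(W) is W)
D: W (go to I, an L position)
B: W (go to A, an L position)
G: W (go to A, an L position)
F: W (go to A, an L position)
J: W (go to A, an L position)
H: L (options J(W), B(W), D(W), C(W) are all W)
E: L (options J(W), D(W), C(W) are all W)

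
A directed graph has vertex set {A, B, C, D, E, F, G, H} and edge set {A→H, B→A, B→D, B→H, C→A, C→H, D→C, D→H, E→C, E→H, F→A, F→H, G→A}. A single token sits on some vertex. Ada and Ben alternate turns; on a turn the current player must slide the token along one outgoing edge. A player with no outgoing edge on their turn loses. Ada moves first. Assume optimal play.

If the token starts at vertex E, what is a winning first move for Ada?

Move to H.

Positions with no move are L. A position that does have a move is losing for the player to move precisely when every available move leads to a winning position for the opponent. Fill in the labels:
Every edge goes from a vertex to one that appears earlier in the order H, A, F, C, G, D, E, B, so processing vertices in that order labels each vertex after all of its successors.
H: no outgoing edge → L
A: reaches L-position H → W
F: reaches L-position H → W
C: reaches L-position H → W
G: only reaches A(W), which is W → L
D: reaches L-position H → W
E: reaches L-position H → W
B: reaches L-position H → W
From E, the L positions reachable in one move are: H.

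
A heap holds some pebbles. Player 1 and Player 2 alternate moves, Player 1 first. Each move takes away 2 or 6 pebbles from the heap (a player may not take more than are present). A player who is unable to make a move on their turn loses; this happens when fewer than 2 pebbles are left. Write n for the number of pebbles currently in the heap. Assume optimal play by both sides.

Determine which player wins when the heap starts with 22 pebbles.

Compute win/loss labels from the base case upward. A position with no move is L. Any other position is W if it can reach an L in one move, else L.
n=0: no move → L
n=1: no move → L
n=2: reaches L-position 0 → W
n=3: reaches L-position 1 → W
n=4: only reaches 2(W), which is W → L
n=5: only reaches 3(W), which is W → L
n=6: reaches L-position 4 → W
n=7: reaches L-position 5 → W
n=8: only reaches 6(W), 2(W), all W → L
n=9: only reaches 7(W), 3(W), all W → L
n=10: reaches L-position 8 → W
n=11: reaches L-position 9 → W
n=12: only reaches 10(W), 6(W), all W → L
n=13: only reaches 11(W), 7(W), all W → L
n=14: reaches L-position 12 → W
n=15: reaches L-position 13 → W
n=16: only reaches 14(W), 10(W), all W → L
n=17: only reaches 15(W), 11(W), all W → L
n=18: reaches L-position 16 → W
n=19: reaches L-position 17 → W
n=20: only reaches 18(W), 14(W), all W → L
n=21: only reaches 19(W), 15(W), all W → L
n=22: reaches L-position 20 → W
From 22 Player 1 can remove 2, leaving 20, reaching an L position.

Player 1 wins.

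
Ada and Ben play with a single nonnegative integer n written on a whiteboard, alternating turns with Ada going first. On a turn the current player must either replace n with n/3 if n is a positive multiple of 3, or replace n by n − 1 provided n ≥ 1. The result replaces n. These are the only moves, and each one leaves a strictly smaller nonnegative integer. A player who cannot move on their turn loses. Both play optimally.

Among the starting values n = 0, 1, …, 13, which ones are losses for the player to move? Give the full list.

0, 2, 4, 7, 9, 11, 13

Work bottom-up. With no move the player to move loses. Otherwise the position is W if at least one move leads to an L position for the opponent, and L if every move leads to a W.
n=0: no move → L
n=1: reaches L-position 0 → W
n=2: only reaches 1(W), which is W → L
n=3: reaches L-position 2 → W
n=4: only reaches 3(W), which is W → L
n=5: reaches L-position 4 → W
n=6: reaches L-position 2 → W
n=7: only reaches 6(W), which is W → L
n=8: reaches L-position 7 → W
n=9: only reaches 3(W), 8(W), all W → L
n=10: reaches L-position 9 → W
n=11: only reaches 10(W), which is W → L
n=12: reaches L-position 4 → W
n=13: only reaches 12(W), which is W → L
The losing starting values of n are exactly the entries labelled L in this table (7 of them).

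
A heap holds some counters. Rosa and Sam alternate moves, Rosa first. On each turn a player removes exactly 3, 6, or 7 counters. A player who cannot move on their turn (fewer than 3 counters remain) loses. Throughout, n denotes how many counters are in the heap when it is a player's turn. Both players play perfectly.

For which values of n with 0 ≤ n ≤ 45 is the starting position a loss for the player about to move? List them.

0, 1, 2, 10, 11, 12, 20, 21, 22, 30, 31, 32, 40, 41, 42

Label each position W (a win for the player to move) or L (a loss). A position with no legal move is L; any other position is W exactly when some move reaches an L, and L when every move reaches a W.
n=0: no move → L
n=1: no move → L
n=2: no move → L
n=3: can move to 0, which is L ⇒ W
n=4: can move to 1, which is L ⇒ W
n=5: can move to 2, which is L ⇒ W
n=6: can move to 0, which is L ⇒ W
n=7: can move to 1, which is L ⇒ W
n=8: can move to 2, which is L ⇒ W
n=9: can move to 2, which is L ⇒ W
n=10: moves to 7(W), 4(W), 3(W); every one is W ⇒ L
n=11: moves to 8(W), 5(W), 4(W); every one is W ⇒ L
n=12: moves to 9(W), 6(W), 5(W); every one is W ⇒ L
n=13: can move to 10, which is L ⇒ W
n=14: can move to 11, which is L ⇒ W
n=15: can move to 12, which is L ⇒ W
n=16: can move to 10, which is L ⇒ W
n=17: can move to 11, which is L ⇒ W
n=18: can move to 12, which is L ⇒ W
n=19: can move to 12, which is L ⇒ W
n=20: moves to 17(W), 14(W), 13(W); every one is W ⇒ L
n=21: moves to 18(W), 15(W), 14(W); every one is W ⇒ L
n=22: moves to 19(W), 16(W), 15(W); every one is W ⇒ L
n=23: can move to 20, which is L ⇒ W
n=24: can move to 21, which is L ⇒ W
n=25: can move to 22, which is L ⇒ W
n=26: can move to 20, which is L ⇒ W
n=27: can move to 21, which is L ⇒ W
n=28: can move to 22, which is L ⇒ W
n=29: can move to 22, which is L ⇒ W
n=30: moves to 27(W), 24(W), 23(W); every one is W ⇒ L
n=31: moves to 28(W), 25(W), 24(W); every one is W ⇒ L
n=32: moves to 29(W), 26(W), 25(W); every one is W ⇒ L
n=33: can move to 30, which is L ⇒ W
n=34: can move to 31, which is L ⇒ W
n=35: can move to 32, which is L ⇒ W
n=36: can move to 30, which is L ⇒ W
n=37: can move to 31, which is L ⇒ W
n=38: can move to 32, which is L ⇒ W
n=39: can move to 32, which is L ⇒ W
n=40: moves to 37(W), 34(W), 33(W); every one is W ⇒ L
n=41: moves to 38(W), 35(W), 34(W); every one is W ⇒ L
n=42: moves to 39(W), 36(W), 35(W); every one is W ⇒ L
n=43: can move to 40, which is L ⇒ W
n=44: can move to 41, which is L ⇒ W
n=45: can move to 42, which is L ⇒ W
The losing starting values of n are exactly the entries labelled L in this table (15 of them).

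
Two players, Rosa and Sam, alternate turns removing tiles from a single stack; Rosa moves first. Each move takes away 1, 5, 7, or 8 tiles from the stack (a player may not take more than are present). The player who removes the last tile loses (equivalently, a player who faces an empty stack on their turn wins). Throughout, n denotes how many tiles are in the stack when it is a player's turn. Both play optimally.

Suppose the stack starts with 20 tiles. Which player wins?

Classify positions by backward induction: terminal positions (no move available) are W. From any other position, the mover wins iff some move reaches an L.
n=0: no move; the opponent has just taken the last tile and therefore loses → W
n=1: L (sole option 0(W) is W)
n=2: W (go to 1, an L position)
n=3: L (sole option 2(W) is W)
n=4: W (go to 3, an L position)
n=5: L (options 4(W), 0(W) are all W)
n=6: W (go to 5, an L position)
n=7: L (options 6(W), 2(W), 0(W) are all W)
n=8: W (go to 7, an L position)
n=9: W (go to 1, an L position)
n=10: W (go to 5, an L position)
n=11: W (go to 3, an L position)
n=12: W (go to 7, an L position)
n=13: W (go to 5, an L position)
n=14: W (go to 7, an L position)
n=15: W (go to 7, an L position)
n=16: L (options 15(W), 11(W), 9(W), 8(W) are all W)
n=17: W (go to 16, an L position)
n=18: L (options 17(W), 13(W), 11(W), 10(W) are all W)
n=19: W (go to 18, an L position)
n=20: L (options 19(W), 15(W), 13(W), 12(W) are all W)
The starting position 20 is L: whatever Rosa does, the opponent receives a W position.

Sam wins.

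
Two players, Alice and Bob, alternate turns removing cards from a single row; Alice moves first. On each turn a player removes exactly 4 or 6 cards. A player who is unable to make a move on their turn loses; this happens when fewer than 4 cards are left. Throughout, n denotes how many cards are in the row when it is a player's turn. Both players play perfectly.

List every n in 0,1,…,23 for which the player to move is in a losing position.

0, 1, 2, 3, 10, 11, 12, 13, 20, 21, 22, 23

Build the W/L table. Terminal = L. A non-terminal position is W if it has a move to some L; otherwise it is L.
n=0: no move → L
n=1: no move → L
n=2: no move → L
n=3: no move → L
n=4: →0(L), so W
n=5: →1(L), so W
n=6: →2(L), so W
n=7: →3(L), so W
n=8: →2(L), so W
n=9: →3(L), so W
n=10: →6(W), 4(W) — all W, so L
n=11: →7(W), 5(W) — all W, so L
n=12: →8(W), 6(W) — all W, so L
n=13: →9(W), 7(W) — all W, so L
n=14: →10(L), so W
n=15: →11(L), so W
n=16: →12(L), so W
n=17: →13(L), so W
n=18: →12(L), so W
n=19: →13(L), so W
n=20: →16(W), 14(W) — all W, so L
n=21: →17(W), 15(W) — all W, so L
n=22: →18(W), 16(W) — all W, so L
n=23: →19(W), 17(W) — all W, so L
Reading off the rows marked L gives the requested list; there are 12 such values of n.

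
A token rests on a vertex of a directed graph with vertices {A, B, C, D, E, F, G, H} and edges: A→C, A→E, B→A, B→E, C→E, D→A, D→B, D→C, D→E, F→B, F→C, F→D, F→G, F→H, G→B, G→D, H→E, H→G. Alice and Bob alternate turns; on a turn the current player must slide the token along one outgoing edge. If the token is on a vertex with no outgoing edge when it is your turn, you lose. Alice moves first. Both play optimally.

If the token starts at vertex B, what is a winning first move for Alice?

Label each position W (a win for the player to move) or L (a loss). A position with no legal move is L; any other position is W exactly when some move reaches an L, and L when every move reaches a W.
Every edge goes from a vertex to one that appears earlier in the order E, C, A, B, D, G, H, F, so processing vertices in that order labels each vertex after all of its successors.
E: no outgoing edge → L
C: reaches L-position E → W
A: reaches L-position E → W
B: reaches L-position E → W
D: reaches L-position E → W
G: only reaches D(W), B(W), all W → L
H: reaches L-position G → W
F: reaches L-position G → W
From B, the L positions reachable in one move are: E.

Move to E.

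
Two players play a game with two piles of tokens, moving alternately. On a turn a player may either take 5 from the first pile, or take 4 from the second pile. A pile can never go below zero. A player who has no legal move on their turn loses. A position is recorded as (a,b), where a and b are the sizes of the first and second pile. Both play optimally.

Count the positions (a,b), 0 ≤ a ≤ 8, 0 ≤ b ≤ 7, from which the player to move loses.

Build the W/L table. Terminal = L. A non-terminal position is W if it has a move to some L; otherwise it is L.
Every move lowers a or b (never raises either), so fill the grid row by row in increasing a, and left to right within a row: each cell's successors are then already labelled.
      b=0  b=1  b=2  b=3  b=4  b=5  b=6  b=7
a=0:    L    L    L    L    W    W    W    W
a=1:    L    L    L    L    W    W    W    W
a=2:    L    L    L    L    W    W    W    W
a=3:    L    L    L    L    W    W    W    W
a=4:    L    L    L    L    W    W    W    W
a=5:    W    W    W    W    L    L    L    L
a=6:    W    W    W    W    L    L    L    L
a=7:    W    W    W    W    L    L    L    L
a=8:    W    W    W    W    L    L    L    L
Cells with no legal move (terminal, hence L): (0,0), (0,1), (0,2), (0,3), (1,0), (1,1), (1,2), (1,3), (2,0), (2,1), (2,2), (2,3), (3,0), (3,1), (3,2), (3,3), (4,0), (4,1), (4,2), (4,3).
The remaining L cells, each justified by listing all of its moves:
(5,4): moves to (0,4)(W), (5,0)(W); every one is W ⇒ L
(5,5): moves to (0,5)(W), (5,1)(W); every one is W ⇒ L
(5,6): moves to (0,6)(W), (5,2)(W); every one is W ⇒ L
(5,7): moves to (0,7)(W), (5,3)(W); every one is W ⇒ L
(6,4): moves to (1,4)(W), (6,0)(W); every one is W ⇒ L
(6,5): moves to (1,5)(W), (6,1)(W); every one is W ⇒ L
(6,6): moves to (1,6)(W), (6,2)(W); every one is W ⇒ L
(6,7): moves to (1,7)(W), (6,3)(W); every one is W ⇒ L
(7,4): moves to (2,4)(W), (7,0)(W); every one is W ⇒ L
(7,5): moves to (2,5)(W), (7,1)(W); every one is W ⇒ L
(7,6): moves to (2,6)(W), (7,2)(W); every one is W ⇒ L
(7,7): moves to (2,7)(W), (7,3)(W); every one is W ⇒ L
(8,4): moves to (3,4)(W), (8,0)(W); every one is W ⇒ L
(8,5): moves to (3,5)(W), (8,1)(W); every one is W ⇒ L
(8,6): moves to (3,6)(W), (8,2)(W); every one is W ⇒ L
(8,7): moves to (3,7)(W), (8,3)(W); every one is W ⇒ L
Every other cell has at least one move into one of the L cells above, so it is W.
L cells per row: a=0: 4, a=1: 4, a=2: 4, a=3: 4, a=4: 4, a=5: 4, a=6: 4, a=7: 4, a=8: 4; total 36.

36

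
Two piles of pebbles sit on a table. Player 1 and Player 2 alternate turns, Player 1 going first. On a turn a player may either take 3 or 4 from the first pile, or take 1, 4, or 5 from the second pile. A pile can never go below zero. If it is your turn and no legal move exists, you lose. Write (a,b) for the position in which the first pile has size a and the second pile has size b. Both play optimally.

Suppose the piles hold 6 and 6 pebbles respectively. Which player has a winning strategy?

Player 2 wins.

Build the W/L table. Terminal = L. A non-terminal position is W if it has a move to some L; otherwise it is L.
No move ever increases a pile, so every position that can arise here has a ≤ 6 and b ≤ 6; it is enough to label the cells with 0 ≤ a ≤ 6 and 0 ≤ b ≤ 6.
Every move lowers a or b (never raises either), so fill the grid row by row in increasing a, and left to right within a row: each cell's successors are then already labelled.
      b=0  b=1  b=2  b=3  b=4  b=5  b=6
a=0:    L    W    L    W    W    W    W
a=1:    L    W    L    W    W    W    W
a=2:    L    W    L    W    W    W    W
a=3:    W    L    W    L    W    W    W
a=4:    W    L    W    L    W    W    W
a=5:    W    L    W    L    W    W    W
a=6:    W    W    W    W    L    W    L
Cells with no legal move (terminal, hence L): (0,0), (1,0), (2,0).
The remaining L cells, each justified by listing all of its moves:
(0,2): the only move is to (0,1)(W), a W ⇒ L
(1,2): the only move is to (1,1)(W), a W ⇒ L
(2,2): the only move is to (2,1)(W), a W ⇒ L
(3,1): moves to (0,1)(W), (3,0)(W); every one is W ⇒ L
(3,3): moves to (0,3)(W), (3,2)(W); every one is W ⇒ L
(4,1): moves to (1,1)(W), (0,1)(W), (4,0)(W); every one is W ⇒ L
(4,3): moves to (1,3)(W), (0,3)(W), (4,2)(W); every one is W ⇒ L
(5,1): moves to (2,1)(W), (1,1)(W), (5,0)(W); every one is W ⇒ L
(5,3): moves to (2,3)(W), (1,3)(W), (5,2)(W); every one is W ⇒ L
(6,4): moves to (3,4)(W), (2,4)(W), (6,3)(W), (6,0)(W); every one is W ⇒ L
(6,6): moves to (3,6)(W), (2,6)(W), (6,5)(W), (6,2)(W), (6,1)(W); every one is W ⇒ L
Every other cell has at least one move into one of the L cells above, so it is W.
The starting position (6,6) is L: whatever Player 1 does, the opponent receives a W position.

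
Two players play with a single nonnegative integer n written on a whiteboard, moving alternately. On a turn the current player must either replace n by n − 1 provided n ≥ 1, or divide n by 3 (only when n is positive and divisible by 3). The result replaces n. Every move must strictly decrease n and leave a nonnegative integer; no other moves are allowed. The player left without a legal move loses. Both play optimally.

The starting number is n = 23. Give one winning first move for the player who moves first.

Move to 22.

Build the W/L table. Terminal = L. A non-terminal position is W if it has a move to some L; otherwise it is L.
n=0: no move → L
n=1: reaches L-position 0 → W
n=2: only reaches 1(W), which is W → L
n=3: reaches L-position 2 → W
n=4: only reaches 3(W), which is W → L
n=5: reaches L-position 4 → W
n=6: reaches L-position 2 → W
n=7: only reaches 6(W), which is W → L
n=8: reaches L-position 7 → W
n=9: only reaches 3(W), 8(W), all W → L
n=10: reaches L-position 9 → W
n=11: only reaches 10(W), which is W → L
n=12: reaches L-position 4 → W
n=13: only reaches 12(W), which is W → L
n=14: reaches L-position 13 → W
n=15: only reaches 5(W), 14(W), all W → L
n=16: reaches L-position 15 → W
n=17: only reaches 16(W), which is W → L
n=18: reaches L-position 17 → W
n=19: only reaches 18(W), which is W → L
n=20: reaches L-position 19 → W
n=21: reaches L-position 7 → W
n=22: only reaches 21(W), which is W → L
n=23: reaches L-position 22 → W
From 23, the L positions reachable in one move are: 22.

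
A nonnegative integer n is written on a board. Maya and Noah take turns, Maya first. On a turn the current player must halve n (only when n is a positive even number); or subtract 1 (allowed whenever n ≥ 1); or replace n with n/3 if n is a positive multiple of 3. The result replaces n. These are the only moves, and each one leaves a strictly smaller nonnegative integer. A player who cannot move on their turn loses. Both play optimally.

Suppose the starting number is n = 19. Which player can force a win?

Noah wins.

Positions with no move are L. A position that does have a move is losing for the player to move precisely when every available move leads to a winning position for the opponent. Fill in the labels:
n=0: no move → L
n=1: →0(L), so W
n=2: →1(W) only, which is W, so L
n=3: →2(L), so W
n=4: →2(L), so W
n=5: →4(W) only, which is W, so L
n=6: →2(L), so W
n=7: →6(W) only, which is W, so L
n=8: →7(L), so W
n=9: →3(W), 8(W) — all W, so L
n=10: →5(L), so W
n=11: →10(W) only, which is W, so L
n=12: →11(L), so W
n=13: →12(W) only, which is W, so L
n=14: →7(L), so W
n=15: →5(L), so W
n=16: →8(W), 15(W) — all W, so L
n=17: →16(L), so W
n=18: →9(L), so W
n=19: →18(W) only, which is W, so L
The starting position 19 is L: whatever Maya does, the opponent receives a W position.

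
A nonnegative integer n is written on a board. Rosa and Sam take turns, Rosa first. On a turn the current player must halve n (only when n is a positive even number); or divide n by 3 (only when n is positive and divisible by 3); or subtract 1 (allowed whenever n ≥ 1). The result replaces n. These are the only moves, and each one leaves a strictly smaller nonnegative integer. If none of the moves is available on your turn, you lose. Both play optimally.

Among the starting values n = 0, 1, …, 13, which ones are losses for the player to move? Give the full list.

0, 2, 5, 7, 9, 11, 13

Work bottom-up. With no move the player to move loses. Otherwise the position is W if at least one move leads to an L position for the opponent, and L if every move leads to a W.
n=0: no move → L
n=1: W (go to 0, an L position)
n=2: L (sole option 1(W) is W)
n=3: W (go to 2, an L position)
n=4: W (go to 2, an L position)
n=5: L (sole option 4(W) is W)
n=6: W (go to 2, an L position)
n=7: L (sole option 6(W) is W)
n=8: W (go to 7, an L position)
n=9: L (options 3(W), 8(W) are all W)
n=10: W (go to 5, an L position)
n=11: L (sole option 10(W) is W)
n=12: W (go to 11, an L position)
n=13: L (sole option 12(W) is W)
The losing starting values of n are exactly the entries labelled L in this table (7 of them).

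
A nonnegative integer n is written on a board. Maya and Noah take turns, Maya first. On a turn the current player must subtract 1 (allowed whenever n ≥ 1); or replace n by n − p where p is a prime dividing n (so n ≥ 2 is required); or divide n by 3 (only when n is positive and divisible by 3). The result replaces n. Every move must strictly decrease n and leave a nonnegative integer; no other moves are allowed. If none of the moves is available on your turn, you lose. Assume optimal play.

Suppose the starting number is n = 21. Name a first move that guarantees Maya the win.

Build the W/L table. Terminal = L. A non-terminal position is W if it has a move to some L; otherwise it is L.
n=0: no move → L
n=1: can move to 0, which is L ⇒ W
n=2: can move to 0, which is L ⇒ W
n=3: can move to 0, which is L ⇒ W
n=4: moves to 2(W), 3(W); every one is W ⇒ L
n=5: can move to 0, which is L ⇒ W
n=6: can move to 4, which is L ⇒ W
n=7: can move to 0, which is L ⇒ W
n=8: moves to 6(W), 7(W); every one is W ⇒ L
n=9: can move to 8, which is L ⇒ W
n=10: can move to 8, which is L ⇒ W
n=11: can move to 0, which is L ⇒ W
n=12: can move to 4, which is L ⇒ W
n=13: can move to 0, which is L ⇒ W
n=14: moves to 7(W), 12(W), 13(W); every one is W ⇒ L
n=15: can move to 14, which is L ⇒ W
n=16: can move to 14, which is L ⇒ W
n=17: can move to 0, which is L ⇒ W
n=18: moves to 6(W), 15(W), 16(W), 17(W); every one is W ⇒ L
n=19: can move to 0, which is L ⇒ W
n=20: can move to 18, which is L ⇒ W
n=21: can move to 14, which is L ⇒ W
From 21, the L positions reachable in one move are: 14, 18. Any move reaching one of these is winning.

Move to 14.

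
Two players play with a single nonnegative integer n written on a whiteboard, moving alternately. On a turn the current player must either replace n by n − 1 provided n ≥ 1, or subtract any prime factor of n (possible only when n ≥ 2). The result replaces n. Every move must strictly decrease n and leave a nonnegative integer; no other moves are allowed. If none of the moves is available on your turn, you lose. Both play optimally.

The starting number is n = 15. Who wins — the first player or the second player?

Build the W/L table. Terminal = L. A non-terminal position is W if it has a move to some L; otherwise it is L.
n=0: no move → L
n=1: reaches L-position 0 → W
n=2: reaches L-position 0 → W
n=3: reaches L-position 0 → W
n=4: only reaches 2(W), 3(W), all W → L
n=5: reaches L-position 0 → W
n=6: reaches L-position 4 → W
n=7: reaches L-position 0 → W
n=8: only reaches 6(W), 7(W), all W → L
n=9: reaches L-position 8 → W
n=10: reaches L-position 8 → W
n=11: reaches L-position 0 → W
n=12: only reaches 9(W), 10(W), 11(W), all W → L
n=13: reaches L-position 0 → W
n=14: reaches L-position 12 → W
n=15: reaches L-position 12 → W
From 15 the player to move can move to 12, reaching an L position.

The first player wins.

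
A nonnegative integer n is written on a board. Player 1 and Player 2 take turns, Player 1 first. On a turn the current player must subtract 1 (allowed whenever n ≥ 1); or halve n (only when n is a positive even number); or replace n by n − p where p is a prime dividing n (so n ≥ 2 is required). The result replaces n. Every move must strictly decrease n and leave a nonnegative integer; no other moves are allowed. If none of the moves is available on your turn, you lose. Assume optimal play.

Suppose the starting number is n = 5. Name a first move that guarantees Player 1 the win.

Move to 0.

Build the W/L table. Terminal = L. A non-terminal position is W if it has a move to some L; otherwise it is L.
n=0: no move → L
n=1: →0(L), so W
n=2: →0(L), so W
n=3: →0(L), so W
n=4: →2(W), 3(W) — all W, so L
n=5: →0(L), so W
From 5, the L positions reachable in one move are: 0, 4. Any move reaching one of these is winning.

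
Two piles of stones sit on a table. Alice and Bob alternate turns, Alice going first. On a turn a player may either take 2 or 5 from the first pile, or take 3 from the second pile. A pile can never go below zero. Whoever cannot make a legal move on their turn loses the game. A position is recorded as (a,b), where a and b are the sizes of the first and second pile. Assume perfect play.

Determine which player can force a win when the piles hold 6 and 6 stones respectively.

Classify positions by backward induction: terminal positions (no move available) are L. From any other position, the mover wins iff some move reaches an L.
No move ever increases a pile, so every position that can arise here has a ≤ 6 and b ≤ 6; it is enough to label the cells with 0 ≤ a ≤ 6 and 0 ≤ b ≤ 6.
Every move lowers a or b (never raises either), so fill the grid row by row in increasing a, and left to right within a row: each cell's successors are then already labelled.
      b=0  b=1  b=2  b=3  b=4  b=5  b=6
a=0:    L    L    L    W    W    W    L
a=1:    L    L    L    W    W    W    L
a=2:    W    W    W    L    L    L    W
a=3:    W    W    W    L    L    L    W
a=4:    L    L    L    W    W    W    L
a=5:    W    W    W    W    W    W    W
a=6:    W    W    W    L    L    L    W
Cells with no legal move (terminal, hence L): (0,0), (0,1), (0,2), (1,0), (1,1), (1,2).
The remaining L cells, each justified by listing all of its moves:
(0,6): the only move is to (0,3)(W), a W ⇒ L
(1,6): the only move is to (1,3)(W), a W ⇒ L
(2,3): moves to (0,3)(W), (2,0)(W); every one is W ⇒ L
(2,4): moves to (0,4)(W), (2,1)(W); every one is W ⇒ L
(2,5): moves to (0,5)(W), (2,2)(W); every one is W ⇒ L
(3,3): moves to (1,3)(W), (3,0)(W); every one is W ⇒ L
(3,4): moves to (1,4)(W), (3,1)(W); every one is W ⇒ L
(3,5): moves to (1,5)(W), (3,2)(W); every one is W ⇒ L
(4,0): the only move is to (2,0)(W), a W ⇒ L
(4,1): the only move is to (2,1)(W), a W ⇒ L
(4,2): the only move is to (2,2)(W), a W ⇒ L
(4,6): moves to (2,6)(W), (4,3)(W); every one is W ⇒ L
(6,3): moves to (4,3)(W), (1,3)(W), (6,0)(W); every one is W ⇒ L
(6,4): moves to (4,4)(W), (1,4)(W), (6,1)(W); every one is W ⇒ L
(6,5): moves to (4,5)(W), (1,5)(W), (6,2)(W); every one is W ⇒ L
Every other cell has at least one move into one of the L cells above, so it is W.
From (6,6) Alice can move to (4,6), reaching an L position.

Alice wins.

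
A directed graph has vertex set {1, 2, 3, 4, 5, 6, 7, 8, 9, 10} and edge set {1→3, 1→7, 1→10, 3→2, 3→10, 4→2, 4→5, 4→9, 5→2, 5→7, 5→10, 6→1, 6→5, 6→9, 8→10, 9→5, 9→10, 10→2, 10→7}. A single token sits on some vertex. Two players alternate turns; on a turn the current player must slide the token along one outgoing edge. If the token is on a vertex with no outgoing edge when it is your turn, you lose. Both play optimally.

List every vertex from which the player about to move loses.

2, 7, 8, 9

Label each position W (a win for the player to move) or L (a loss). A position with no legal move is L; any other position is W exactly when some move reaches an L, and L when every move reaches a W.
Every edge goes from a vertex to one that appears earlier in the order 7, 2, 10, 5, 9, 3, 8, 1, 6, 4, so processing vertices in that order labels each vertex after all of its successors.
7: no outgoing edge → L
2: no outgoing edge → L
10: reaches L-position 2 → W
5: reaches L-position 2 → W
9: only reaches 5(W), 10(W), all W → L
3: reaches L-position 2 → W
8: only reaches 10(W), which is W → L
1: reaches L-position 7 → W
6: reaches L-position 9 → W
4: reaches L-position 9 → W
Reading off the rows marked L gives the requested list; there are 4 such vertices.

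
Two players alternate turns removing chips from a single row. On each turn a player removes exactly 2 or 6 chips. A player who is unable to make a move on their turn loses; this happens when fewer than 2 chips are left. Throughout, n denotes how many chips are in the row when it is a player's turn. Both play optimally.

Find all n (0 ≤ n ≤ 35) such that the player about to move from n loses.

0, 1, 4, 5, 8, 9, 12, 13, 16, 17, 20, 21, 24, 25, 28, 29, 32, 33

Classify positions by backward induction: terminal positions (no move available) are L. From any other position, the mover wins iff some move reaches an L.
n=0: no move → L
n=1: no move → L
n=2: can move to 0, which is L ⇒ W
n=3: can move to 1, which is L ⇒ W
n=4: the only move is to 2(W), a W ⇒ L
n=5: the only move is to 3(W), a W ⇒ L
n=6: can move to 4, which is L ⇒ W
n=7: can move to 5, which is L ⇒ W
n=8: moves to 6(W), 2(W); every one is W ⇒ L
n=9: moves to 7(W), 3(W); every one is W ⇒ L
n=10: can move to 8, which is L ⇒ W
n=11: can move to 9, which is L ⇒ W
n=12: moves to 10(W), 6(W); every one is W ⇒ L
n=13: moves to 11(W), 7(W); every one is W ⇒ L
n=14: can move to 12, which is L ⇒ W
n=15: can move to 13, which is L ⇒ W
n=16: moves to 14(W), 10(W); every one is W ⇒ L
n=17: moves to 15(W), 11(W); every one is W ⇒ L
n=18: can move to 16, which is L ⇒ W
n=19: can move to 17, which is L ⇒ W
n=20: moves to 18(W), 14(W); every one is W ⇒ L
n=21: moves to 19(W), 15(W); every one is W ⇒ L
n=22: can move to 20, which is L ⇒ W
n=23: can move to 21, which is L ⇒ W
n=24: moves to 22(W), 18(W); every one is W ⇒ L
n=25: moves to 23(W), 19(W); every one is W ⇒ L
n=26: can move to 24, which is L ⇒ W
n=27: can move to 25, which is L ⇒ W
n=28: moves to 26(W), 22(W); every one is W ⇒ L
n=29: moves to 27(W), 23(W); every one is W ⇒ L
n=30: can move to 28, which is L ⇒ W
n=31: can move to 29, which is L ⇒ W
n=32: moves to 30(W), 26(W); every one is W ⇒ L
n=33: moves to 31(W), 27(W); every one is W ⇒ L
n=34: can move to 32, which is L ⇒ W
n=35: can move to 33, which is L ⇒ W
Reading off the rows marked L gives the requested list; there are 18 such values of n.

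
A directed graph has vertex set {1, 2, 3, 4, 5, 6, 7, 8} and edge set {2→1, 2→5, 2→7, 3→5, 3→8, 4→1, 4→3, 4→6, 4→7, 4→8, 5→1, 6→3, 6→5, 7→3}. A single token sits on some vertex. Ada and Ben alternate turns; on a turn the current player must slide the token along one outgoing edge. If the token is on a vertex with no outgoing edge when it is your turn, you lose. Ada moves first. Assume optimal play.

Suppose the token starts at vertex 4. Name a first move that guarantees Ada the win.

Use the standard recursion: the mover loses at a terminal position; elsewhere, the mover wins exactly when some move hands the opponent an L position.
Every edge goes from a vertex to one that appears earlier in the order 1, 8, 5, 3, 7, 6, 2, 4, so processing vertices in that order labels each vertex after all of its successors.
1: no outgoing edge → L
8: no outgoing edge → L
5: reaches L-position 1 → W
3: reaches L-position 8 → W
7: only reaches 3(W), which is W → L
6: only reaches 3(W), 5(W), all W → L
2: reaches L-position 7 → W
4: reaches L-position 6 → W
From 4, the L positions reachable in one move are: 6, 7, 8, 1. Any move reaching one of these is winning.

Move to 6.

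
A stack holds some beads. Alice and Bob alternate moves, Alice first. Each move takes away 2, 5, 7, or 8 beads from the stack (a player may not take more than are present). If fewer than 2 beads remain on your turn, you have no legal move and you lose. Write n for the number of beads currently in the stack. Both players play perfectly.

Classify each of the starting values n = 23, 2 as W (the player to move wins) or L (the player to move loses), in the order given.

Use the standard recursion: the mover loses at a terminal position; elsewhere, the mover wins exactly when some move hands the opponent an L position.
n=0: no move → L
n=1: no move → L
n=2: can move to 0, which is L ⇒ W
n=3: can move to 1, which is L ⇒ W
n=4: the only move is to 2(W), a W ⇒ L
n=5: can move to 0, which is L ⇒ W
n=6: can move to 4, which is L ⇒ W
n=7: can move to 0, which is L ⇒ W
n=8: can move to 1, which is L ⇒ W
n=9: can move to 4, which is L ⇒ W
n=10: moves to 8(W), 5(W), 3(W), 2(W); every one is W ⇒ L
n=11: can move to 4, which is L ⇒ W
n=12: can move to 10, which is L ⇒ W
n=13: moves to 11(W), 8(W), 6(W), 5(W); every one is W ⇒ L
n=14: moves to 12(W), 9(W), 7(W), 6(W); every one is W ⇒ L
n=15: can move to 13, which is L ⇒ W
n=16: can move to 14, which is L ⇒ W
n=17: can move to 10, which is L ⇒ W
n=18: can move to 13, which is L ⇒ W
n=19: can move to 14, which is L ⇒ W
n=20: can move to 13, which is L ⇒ W
n=21: can move to 14, which is L ⇒ W
n=22: can move to 14, which is L ⇒ W
n=23: moves to 21(W), 18(W), 16(W), 15(W); every one is W ⇒ L

23: L, 2: W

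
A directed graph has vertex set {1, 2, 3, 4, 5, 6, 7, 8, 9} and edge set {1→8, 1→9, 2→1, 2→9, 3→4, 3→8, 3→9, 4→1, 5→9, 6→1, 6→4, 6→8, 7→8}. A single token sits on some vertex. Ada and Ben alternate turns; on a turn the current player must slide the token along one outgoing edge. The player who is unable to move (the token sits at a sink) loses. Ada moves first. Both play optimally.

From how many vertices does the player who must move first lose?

3

Classify positions by backward induction: terminal positions (no move available) are L. From any other position, the mover wins iff some move reaches an L.
Every edge goes from a vertex to one that appears earlier in the order 8, 9, 1, 7, 4, 6, 3, 5, 2, so processing vertices in that order labels each vertex after all of its successors.
8: no outgoing edge → L
9: no outgoing edge → L
1: →9(L), so W
7: →8(L), so W
4: →1(W) only, which is W, so L
6: →4(L), so W
3: →4(L), so W
5: →9(L), so W
2: →9(L), so W
The L vertices are 4, 8, 9; that is 3 in all.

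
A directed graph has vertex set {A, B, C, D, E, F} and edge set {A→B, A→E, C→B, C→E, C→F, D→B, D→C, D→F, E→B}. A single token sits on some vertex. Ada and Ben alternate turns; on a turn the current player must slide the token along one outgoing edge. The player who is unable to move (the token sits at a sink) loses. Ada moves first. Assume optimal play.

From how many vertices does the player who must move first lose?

2

Compute win/loss labels from the base case upward. A position with no move is L. Any other position is W if it can reach an L in one move, else L.
Every edge goes from a vertex to one that appears earlier in the order B, F, E, C, D, A, so processing vertices in that order labels each vertex after all of its successors.
B: no outgoing edge → L
F: no outgoing edge → L
E: →B(L), so W
C: →F(L), so W
D: →F(L), so W
A: →B(L), so W
The L vertices are B, F; that is 2 in all.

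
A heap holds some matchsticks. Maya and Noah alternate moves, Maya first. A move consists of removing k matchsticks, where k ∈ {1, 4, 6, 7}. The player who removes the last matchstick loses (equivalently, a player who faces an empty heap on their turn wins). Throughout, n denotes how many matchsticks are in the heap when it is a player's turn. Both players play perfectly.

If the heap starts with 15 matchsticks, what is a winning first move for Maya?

Use the standard recursion: the mover wins at a terminal position; elsewhere, the mover wins exactly when some move hands the opponent an L position.
n=0: no move; the opponent has just taken the last matchstick and therefore loses → W
n=1: the only move is to 0(W), a W ⇒ L
n=2: can move to 1, which is L ⇒ W
n=3: the only move is to 2(W), a W ⇒ L
n=4: can move to 3, which is L ⇒ W
n=5: can move to 1, which is L ⇒ W
n=6: moves to 5(W), 2(W), 0(W); every one is W ⇒ L
n=7: can move to 6, which is L ⇒ W
n=8: can move to 1, which is L ⇒ W
n=9: can move to 3, which is L ⇒ W
n=10: can move to 6, which is L ⇒ W
n=11: moves to 10(W), 7(W), 5(W), 4(W); every one is W ⇒ L
n=12: can move to 11, which is L ⇒ W
n=13: can move to 6, which is L ⇒ W
n=14: moves to 13(W), 10(W), 8(W), 7(W); every one is W ⇒ L
n=15: can move to 14, which is L ⇒ W
From 15, the L positions reachable in one move are: 14, 11. Any move reaching one of these is winning.

Remove 1, leaving 14.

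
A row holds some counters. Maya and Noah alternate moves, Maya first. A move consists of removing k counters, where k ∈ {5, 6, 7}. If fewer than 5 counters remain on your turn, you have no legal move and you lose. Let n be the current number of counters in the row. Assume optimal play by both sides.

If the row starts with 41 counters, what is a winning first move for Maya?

Classify positions by backward induction: terminal positions (no move available) are L. From any other position, the mover wins iff some move reaches an L.
n=0: no move → L
n=1: no move → L
n=2: no move → L
n=3: no move → L
n=4: no move → L
n=5: W (go to 0, an L position)
n=6: W (go to 1, an L position)
n=7: W (go to 2, an L position)
n=8: W (go to 3, an L position)
n=9: W (go to 4, an L position)
n=10: W (go to 4, an L position)
n=11: W (go to 4, an L position)
n=12: L (options 7(W), 6(W), 5(W) are all W)
n=13: L (options 8(W), 7(W), 6(W) are all W)
n=14: L (options 9(W), 8(W), 7(W) are all W)
n=15: L (options 10(W), 9(W), 8(W) are all W)
n=16: L (options 11(W), 10(W), 9(W) are all W)
n=17: W (go to 12, an L position)
n=18: W (go to 13, an L position)
n=19: W (go to 14, an L position)
n=20: W (go to 15, an L position)
n=21: W (go to 16, an L position)
n=22: W (go to 16, an L position)
n=23: W (go to 16, an L position)
n=24: L (options 19(W), 18(W), 17(W) are all W)
n=25: L (options 20(W), 19(W), 18(W) are all W)
n=26: L (options 21(W), 20(W), 19(W) are all W)
n=27: L (options 22(W), 21(W), 20(W) are all W)
n=28: L (options 23(W), 22(W), 21(W) are all W)
n=29: W (go to 24, an L position)
n=30: W (go to 25, an L position)
n=31: W (go to 26, an L position)
n=32: W (go to 27, an L position)
n=33: W (go to 28, an L position)
n=34: W (go to 28, an L position)
n=35: W (go to 28, an L position)
n=36: L (options 31(W), 30(W), 29(W) are all W)
n=37: L (options 32(W), 31(W), 30(W) are all W)
n=38: L (options 33(W), 32(W), 31(W) are all W)
n=39: L (options 34(W), 33(W), 32(W) are all W)
n=40: L (options 35(W), 34(W), 33(W) are all W)
n=41: W (go to 36, an L position)
From 41, the L positions reachable in one move are: 36.

Remove 5, leaving 36.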